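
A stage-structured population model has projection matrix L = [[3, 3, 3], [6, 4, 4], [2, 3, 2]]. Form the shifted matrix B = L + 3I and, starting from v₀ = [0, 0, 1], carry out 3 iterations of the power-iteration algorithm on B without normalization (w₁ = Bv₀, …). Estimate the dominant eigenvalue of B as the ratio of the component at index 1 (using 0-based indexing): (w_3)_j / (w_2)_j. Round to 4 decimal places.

μ ≈ 13.6970

B = L + 3I has rows (6, 3, 3); (6, 7, 4); (2, 3, 5)
w1 = Bv₀ = (3, 4, 5)
w2 = Bw1 = (45, 66, 43)
w3 = Bw2 = (597, 904, 503)
Ratio: 904/66 = 13.6970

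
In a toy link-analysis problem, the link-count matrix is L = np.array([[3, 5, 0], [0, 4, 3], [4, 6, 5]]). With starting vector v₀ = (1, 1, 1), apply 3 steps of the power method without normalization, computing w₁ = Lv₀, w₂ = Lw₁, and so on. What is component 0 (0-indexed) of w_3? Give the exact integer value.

w1 = Lv₀ = (3·1 + 5·1 + 0·1; 0·1 + 4·1 + 3·1; 4·1 + 6·1 + 5·1) = (8, 7, 15)
w2 = Lw1 = (3·8 + 5·7 + 0·15; 0·8 + 4·7 + 3·15; 4·8 + 6·7 + 5·15) = (59, 73, 149)
w3 = Lw2 = (542, 739, 1419)
The requested component of w3 is 542.

542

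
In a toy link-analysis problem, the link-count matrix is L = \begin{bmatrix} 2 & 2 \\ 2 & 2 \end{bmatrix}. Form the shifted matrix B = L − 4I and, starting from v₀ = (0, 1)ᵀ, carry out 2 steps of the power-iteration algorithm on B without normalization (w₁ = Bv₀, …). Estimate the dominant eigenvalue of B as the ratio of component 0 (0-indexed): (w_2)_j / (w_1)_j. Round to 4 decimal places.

-4.0000

B = L − 4I has rows (-2, 2); (2, -2)
w1 = Bv₀ = (2, -2)
w2 = Bw1 = (-8, 8)
Ratio: -8/2 = -4.0000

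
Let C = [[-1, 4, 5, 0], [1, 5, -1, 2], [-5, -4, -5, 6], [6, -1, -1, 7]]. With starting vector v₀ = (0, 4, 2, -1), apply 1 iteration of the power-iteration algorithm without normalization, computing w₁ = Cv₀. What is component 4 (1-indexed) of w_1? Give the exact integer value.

w1 = Cv₀ = (26, 16, -32, -13)
The requested component of w1 is -13.

-13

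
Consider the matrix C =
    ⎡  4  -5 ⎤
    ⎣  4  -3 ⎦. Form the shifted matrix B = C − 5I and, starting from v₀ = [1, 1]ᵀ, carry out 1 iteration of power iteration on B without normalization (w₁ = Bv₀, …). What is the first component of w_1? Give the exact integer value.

B = C − 5I has rows (-1, -5); (4, -8)
w1 = Bv₀ = ((-1)·1 + (-5)·1; 4·1 + (-8)·1) = (-6, -4)
Requested component of w1: -6

-6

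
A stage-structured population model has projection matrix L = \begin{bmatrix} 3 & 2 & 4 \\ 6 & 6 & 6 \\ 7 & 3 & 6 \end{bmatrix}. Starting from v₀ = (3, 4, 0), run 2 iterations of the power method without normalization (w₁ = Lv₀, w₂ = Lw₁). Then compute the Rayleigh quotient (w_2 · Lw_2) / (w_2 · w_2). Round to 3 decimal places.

13.806

w1 = Lv₀ = (17, 42, 33)
w2 = Lw1 = (267, 552, 443)
Lw2 = (3677, 7572, 6183)
w2·Lw2 = 267·3677 + 552·7572 + 443·6183 = 7900572; w2·w2 = 267·267 + 552·552 + 443·443 = 572242
λ ≈ 7900572/572242 = 13.806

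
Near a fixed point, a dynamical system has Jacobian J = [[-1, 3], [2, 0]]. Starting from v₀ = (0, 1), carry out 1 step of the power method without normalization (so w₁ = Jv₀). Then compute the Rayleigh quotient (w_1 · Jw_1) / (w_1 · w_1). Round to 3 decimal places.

w1 = Jv₀ = (3, 0)
Jw1 = (-3, 6)
w1·Jw1 = 3·(-3) + 0·6 = -9; w1·w1 = 3·3 + 0·0 = 9
λ ≈ -9/9 = -1.000

λ ≈ -1.000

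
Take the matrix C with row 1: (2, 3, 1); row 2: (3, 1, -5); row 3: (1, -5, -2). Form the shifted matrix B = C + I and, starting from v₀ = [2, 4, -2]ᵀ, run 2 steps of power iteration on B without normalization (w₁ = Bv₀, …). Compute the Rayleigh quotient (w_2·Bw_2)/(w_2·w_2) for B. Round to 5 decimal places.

6.72351

B = C + I has rows (3, 3, 1); (3, 2, -5); (1, -5, -1)
w1 = Bv₀ = (16, 24, -16)
w2 = Bw1 = (104, 176, -88)
Bw2 = (752, 1104, -688)
w2·Bw2 = 333056; w2·w2 = 49536; μ ≈ 333056/49536 = 6.72351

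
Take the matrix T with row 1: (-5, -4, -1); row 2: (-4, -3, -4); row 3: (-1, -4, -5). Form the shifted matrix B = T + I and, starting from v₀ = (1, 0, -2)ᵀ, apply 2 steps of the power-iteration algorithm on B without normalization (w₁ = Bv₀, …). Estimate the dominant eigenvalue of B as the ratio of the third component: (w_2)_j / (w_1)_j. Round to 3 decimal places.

-6.000

B = T + I has rows (-4, -4, -1); (-4, -2, -4); (-1, -4, -4)
w1 = Bv₀ = ((-4)·1 + (-4)·0 + (-1)·(-2); (-4)·1 + (-2)·0 + (-4)·(-2); (-1)·1 + (-4)·0 + (-4)·(-2)) = (-2, 4, 7)
w2 = Bw1 = ((-4)·(-2) + (-4)·4 + (-1)·7; (-4)·(-2) + (-2)·4 + (-4)·7; (-1)·(-2) + (-4)·4 + (-4)·7) = (-15, -28, -42)
Ratio: -42/7 = -6.000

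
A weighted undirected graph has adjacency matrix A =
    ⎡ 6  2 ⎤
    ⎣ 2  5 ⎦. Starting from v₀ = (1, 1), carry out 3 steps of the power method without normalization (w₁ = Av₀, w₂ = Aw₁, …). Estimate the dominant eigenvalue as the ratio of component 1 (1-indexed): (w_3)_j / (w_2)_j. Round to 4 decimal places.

7.6452

w1 = Av₀ = (6·1 + 2·1; 2·1 + 5·1) = (8, 7)
w2 = Aw1 = (6·8 + 2·7; 2·8 + 5·7) = (62, 51)
w3 = Aw2 = (474, 379)
Ratio at component: 474 / 62 = 7.6452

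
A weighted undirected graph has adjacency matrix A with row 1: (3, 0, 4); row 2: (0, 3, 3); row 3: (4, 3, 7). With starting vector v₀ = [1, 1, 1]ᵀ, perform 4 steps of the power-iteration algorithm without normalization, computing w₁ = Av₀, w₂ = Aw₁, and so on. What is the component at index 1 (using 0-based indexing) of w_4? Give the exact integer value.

6324

w1 = Av₀ = (7, 6, 14)
w2 = Aw1 = (77, 60, 144)
w3 = Aw2 = (807, 612, 1496)
w4 = Aw3 = (8405, 6324, 15536)
The requested component of w4 is 6324.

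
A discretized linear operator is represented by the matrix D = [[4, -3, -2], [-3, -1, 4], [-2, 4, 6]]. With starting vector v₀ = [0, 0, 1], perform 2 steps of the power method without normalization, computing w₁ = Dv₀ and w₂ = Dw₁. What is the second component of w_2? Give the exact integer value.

26

w1 = Dv₀ = (-2, 4, 6)
w2 = Dw1 = (-32, 26, 56)
The requested component of w2 is 26.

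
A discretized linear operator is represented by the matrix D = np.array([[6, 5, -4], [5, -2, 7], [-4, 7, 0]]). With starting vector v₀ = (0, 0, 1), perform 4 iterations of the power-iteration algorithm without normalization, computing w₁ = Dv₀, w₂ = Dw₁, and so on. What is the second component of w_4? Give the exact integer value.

w1 = Dv₀ = (6·0 + 5·0 + (-4)·1; 5·0 + (-2)·0 + 7·1; (-4)·0 + 7·0 + 0·1) = (-4, 7, 0)
w2 = Dw1 = (6·(-4) + 5·7 + (-4)·0; 5·(-4) + (-2)·7 + 7·0; (-4)·(-4) + 7·7 + 0·0) = (11, -34, 65)
w3 = Dw2 = (-364, 578, -282)
w4 = Dw3 = (1834, -4950, 5502)
The requested component of w4 is -4950.

-4950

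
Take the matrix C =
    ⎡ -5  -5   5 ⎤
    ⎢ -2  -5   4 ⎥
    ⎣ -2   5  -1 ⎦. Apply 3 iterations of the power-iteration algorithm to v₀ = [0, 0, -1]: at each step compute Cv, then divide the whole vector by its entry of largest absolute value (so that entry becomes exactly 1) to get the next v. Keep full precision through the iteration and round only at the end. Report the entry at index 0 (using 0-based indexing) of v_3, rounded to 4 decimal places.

Cv0 = (-5.00000, -4.00000, 1.00000); divide by -5.00000 → v1 = (1.00000, 0.80000, -0.20000)
Cv1 = (-10.00000, -6.80000, 2.20000); divide by -10.00000 → v2 = (1.00000, 0.68000, -0.22000)
Cv2 = (-9.50000, -6.28000, 1.62000); divide by -9.50000 → v3 = (1.00000, 0.66105, -0.17053)
Requested entry of v3: -475/-475 = 1.0000

1.0000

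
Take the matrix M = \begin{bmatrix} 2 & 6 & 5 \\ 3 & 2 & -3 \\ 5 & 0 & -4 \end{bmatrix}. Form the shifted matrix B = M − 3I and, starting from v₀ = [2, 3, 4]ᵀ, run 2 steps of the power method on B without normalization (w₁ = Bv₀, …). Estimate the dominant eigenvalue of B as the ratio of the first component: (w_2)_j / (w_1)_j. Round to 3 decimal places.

B = M − 3I has rows (-1, 6, 5); (3, -1, -3); (5, 0, -7)
w1 = Bv₀ = (36, -9, -18)
w2 = Bw1 = (-180, 171, 306)
Ratio: -180/36 = -5.000

-5.000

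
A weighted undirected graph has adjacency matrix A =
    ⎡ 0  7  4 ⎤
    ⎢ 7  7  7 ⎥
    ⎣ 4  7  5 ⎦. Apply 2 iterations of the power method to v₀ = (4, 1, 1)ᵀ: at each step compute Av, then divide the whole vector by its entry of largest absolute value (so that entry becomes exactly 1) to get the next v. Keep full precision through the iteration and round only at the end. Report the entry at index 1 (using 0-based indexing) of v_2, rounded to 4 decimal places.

Av0 = (11.00000, 42.00000, 28.00000); divide by 42.00000 → v1 = (0.26190, 1.00000, 0.66667)
Av1 = (9.66667, 13.50000, 11.38095); divide by 13.50000 → v2 = (0.71605, 1.00000, 0.84303)
Requested entry of v2: 567/567 = 1.0000

1.0000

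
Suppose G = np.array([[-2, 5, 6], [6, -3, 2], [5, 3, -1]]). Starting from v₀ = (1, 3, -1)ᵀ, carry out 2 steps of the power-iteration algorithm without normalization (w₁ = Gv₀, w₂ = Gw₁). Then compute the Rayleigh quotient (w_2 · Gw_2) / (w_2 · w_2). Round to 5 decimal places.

w1 = Gv₀ = ((-2)·1 + 5·3 + 6·(-1); 6·1 + (-3)·3 + 2·(-1); 5·1 + 3·3 + (-1)·(-1)) = (7, -5, 15)
w2 = Gw1 = ((-2)·7 + 5·(-5) + 6·15; 6·7 + (-3)·(-5) + 2·15; 5·7 + 3·(-5) + (-1)·15) = (51, 87, 5)
Gw2 = (363, 55, 511)
w2·Gw2 = 51·363 + 87·55 + 5·511 = 25853; w2·w2 = 51·51 + 87·87 + 5·5 = 10195
λ ≈ 25853/10195 = 2.53585

2.53585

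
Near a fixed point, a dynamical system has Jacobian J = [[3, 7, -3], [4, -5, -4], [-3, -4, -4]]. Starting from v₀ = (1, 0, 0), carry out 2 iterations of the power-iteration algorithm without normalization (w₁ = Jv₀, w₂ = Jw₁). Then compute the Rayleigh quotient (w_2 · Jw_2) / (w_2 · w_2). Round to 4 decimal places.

w1 = Jv₀ = (3·1 + 7·0 + (-3)·0; 4·1 + (-5)·0 + (-4)·0; (-3)·1 + (-4)·0 + (-4)·0) = (3, 4, -3)
w2 = Jw1 = (3·3 + 7·4 + (-3)·(-3); 4·3 + (-5)·4 + (-4)·(-3); (-3)·3 + (-4)·4 + (-4)·(-3)) = (46, 4, -13)
Jw2 = (205, 216, -102)
w2·Jw2 = 46·205 + 4·216 + (-13)·(-102) = 11620; w2·w2 = 46·46 + 4·4 + (-13)·(-13) = 2301
λ ≈ 11620/2301 = 5.0500

5.0500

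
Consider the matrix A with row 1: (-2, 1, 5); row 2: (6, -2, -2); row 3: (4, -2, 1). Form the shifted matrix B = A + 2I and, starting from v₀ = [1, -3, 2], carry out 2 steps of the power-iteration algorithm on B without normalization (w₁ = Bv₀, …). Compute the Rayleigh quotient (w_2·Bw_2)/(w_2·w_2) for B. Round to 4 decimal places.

μ ≈ 5.9584

B = A + 2I has rows (0, 1, 5); (6, 0, -2); (4, -2, 3)
w1 = Bv₀ = (0·1 + 1·(-3) + 5·2; 6·1 + 0·(-3) + (-2)·2; 4·1 + (-2)·(-3) + 3·2) = (7, 2, 16)
w2 = Bw1 = (0·7 + 1·2 + 5·16; 6·7 + 0·2 + (-2)·16; 4·7 + (-2)·2 + 3·16) = (82, 10, 72)
Bw2 = (370, 348, 524)
w2·Bw2 = 71548; w2·w2 = 12008; μ ≈ 71548/12008 = 5.9584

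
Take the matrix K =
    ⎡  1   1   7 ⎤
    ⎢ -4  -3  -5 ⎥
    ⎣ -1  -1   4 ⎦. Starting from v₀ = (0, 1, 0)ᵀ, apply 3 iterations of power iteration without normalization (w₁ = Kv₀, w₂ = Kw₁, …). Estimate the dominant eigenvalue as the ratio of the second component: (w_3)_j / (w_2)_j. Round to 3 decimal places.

w1 = Kv₀ = (1·0 + 1·1 + 7·0; (-4)·0 + (-3)·1 + (-5)·0; (-1)·0 + (-1)·1 + 4·0) = (1, -3, -1)
w2 = Kw1 = (1·1 + 1·(-3) + 7·(-1); (-4)·1 + (-3)·(-3) + (-5)·(-1); (-1)·1 + (-1)·(-3) + 4·(-1)) = (-9, 10, -2)
w3 = Kw2 = (-13, 16, -9)
Ratio at component: 16 / 10 = 1.600

λ ≈ 1.600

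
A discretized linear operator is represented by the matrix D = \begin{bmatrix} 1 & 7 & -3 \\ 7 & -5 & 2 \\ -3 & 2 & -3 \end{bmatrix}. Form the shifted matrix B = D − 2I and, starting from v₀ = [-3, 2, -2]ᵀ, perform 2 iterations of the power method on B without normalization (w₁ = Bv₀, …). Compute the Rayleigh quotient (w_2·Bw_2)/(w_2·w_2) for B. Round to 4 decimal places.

μ ≈ -12.9985

B = D − 2I has rows (-1, 7, -3); (7, -7, 2); (-3, 2, -5)
w1 = Bv₀ = ((-1)·(-3) + 7·2 + (-3)·(-2); 7·(-3) + (-7)·2 + 2·(-2); (-3)·(-3) + 2·2 + (-5)·(-2)) = (23, -39, 23)
w2 = Bw1 = ((-1)·23 + 7·(-39) + (-3)·23; 7·23 + (-7)·(-39) + 2·23; (-3)·23 + 2·(-39) + (-5)·23) = (-365, 480, -262)
Bw2 = (4511, -6439, 3365)
w2·Bw2 = -5618865; w2·w2 = 432269; μ ≈ -5618865/432269 = -12.9985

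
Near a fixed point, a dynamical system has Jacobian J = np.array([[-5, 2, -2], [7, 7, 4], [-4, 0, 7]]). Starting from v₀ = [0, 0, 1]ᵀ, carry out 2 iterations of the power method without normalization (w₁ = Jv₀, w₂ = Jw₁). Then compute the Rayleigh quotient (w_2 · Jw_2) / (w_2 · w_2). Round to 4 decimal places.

8.8946

w1 = Jv₀ = (-2, 4, 7)
w2 = Jw1 = (4, 42, 57)
Jw2 = (-50, 550, 383)
w2·Jw2 = 4·(-50) + 42·550 + 57·383 = 44731; w2·w2 = 4·4 + 42·42 + 57·57 = 5029
λ ≈ 44731/5029 = 8.8946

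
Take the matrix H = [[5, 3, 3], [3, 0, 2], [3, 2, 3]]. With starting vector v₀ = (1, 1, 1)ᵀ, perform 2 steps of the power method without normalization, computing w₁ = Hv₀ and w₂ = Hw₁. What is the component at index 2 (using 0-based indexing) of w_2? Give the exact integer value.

67

w1 = Hv₀ = (5·1 + 3·1 + 3·1; 3·1 + 0·1 + 2·1; 3·1 + 2·1 + 3·1) = (11, 5, 8)
w2 = Hw1 = (5·11 + 3·5 + 3·8; 3·11 + 0·5 + 2·8; 3·11 + 2·5 + 3·8) = (94, 49, 67)
The requested component of w2 is 67.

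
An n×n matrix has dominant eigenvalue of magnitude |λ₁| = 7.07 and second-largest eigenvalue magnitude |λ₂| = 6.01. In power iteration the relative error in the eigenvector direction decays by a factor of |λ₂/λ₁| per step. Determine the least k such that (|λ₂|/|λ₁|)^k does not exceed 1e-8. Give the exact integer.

|λ₂/λ₁| = 6.01/7.07 = 0.85007
Need k ≥ ln(1e-8) / ln(0.85007) = -18.4207 / -0.1624 ≈ 113.403
Smallest integer k satisfying the bound: 114

114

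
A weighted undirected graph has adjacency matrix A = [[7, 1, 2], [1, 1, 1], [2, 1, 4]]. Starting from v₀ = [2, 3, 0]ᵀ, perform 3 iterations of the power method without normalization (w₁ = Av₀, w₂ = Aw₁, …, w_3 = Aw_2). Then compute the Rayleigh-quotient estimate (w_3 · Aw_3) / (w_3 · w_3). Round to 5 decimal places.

λ ≈ 8.24911

w1 = Av₀ = (17, 5, 7)
w2 = Aw1 = (138, 29, 67)
w3 = Aw2 = (1129, 234, 573)
Aw3 = (9283, 1936, 4784)
w3·Aw3 = 1129·9283 + 234·1936 + 573·4784 = 13674763; w3·w3 = 1129·1129 + 234·234 + 573·573 = 1657726
λ ≈ 13674763/1657726 = 8.24911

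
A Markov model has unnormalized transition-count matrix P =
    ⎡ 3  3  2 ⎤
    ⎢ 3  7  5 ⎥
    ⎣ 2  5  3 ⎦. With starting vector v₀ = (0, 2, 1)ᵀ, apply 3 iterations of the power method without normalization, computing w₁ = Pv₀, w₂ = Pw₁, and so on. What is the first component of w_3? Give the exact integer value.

w1 = Pv₀ = (3·0 + 3·2 + 2·1; 3·0 + 7·2 + 5·1; 2·0 + 5·2 + 3·1) = (8, 19, 13)
w2 = Pw1 = (3·8 + 3·19 + 2·13; 3·8 + 7·19 + 5·13; 2·8 + 5·19 + 3·13) = (107, 222, 150)
w3 = Pw2 = (1287, 2625, 1774)
The requested component of w3 is 1287.

1287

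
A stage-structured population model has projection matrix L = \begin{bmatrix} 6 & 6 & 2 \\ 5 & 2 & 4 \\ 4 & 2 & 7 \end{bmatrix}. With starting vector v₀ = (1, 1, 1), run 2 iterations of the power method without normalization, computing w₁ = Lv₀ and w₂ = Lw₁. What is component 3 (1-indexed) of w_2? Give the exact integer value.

169

w1 = Lv₀ = (6·1 + 6·1 + 2·1; 5·1 + 2·1 + 4·1; 4·1 + 2·1 + 7·1) = (14, 11, 13)
w2 = Lw1 = (6·14 + 6·11 + 2·13; 5·14 + 2·11 + 4·13; 4·14 + 2·11 + 7·13) = (176, 144, 169)
The requested component of w2 is 169.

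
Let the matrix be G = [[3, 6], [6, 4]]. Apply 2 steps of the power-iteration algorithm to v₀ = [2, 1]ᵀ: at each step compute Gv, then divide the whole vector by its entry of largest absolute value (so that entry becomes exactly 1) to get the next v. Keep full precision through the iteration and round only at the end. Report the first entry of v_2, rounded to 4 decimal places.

Gv0 = (12.00000, 16.00000); divide by 16.00000 → v1 = (0.75000, 1.00000)
Gv1 = (8.25000, 8.50000); divide by 8.50000 → v2 = (0.97059, 1.00000)
Requested entry of v2: 132/136 = 0.9706

0.9706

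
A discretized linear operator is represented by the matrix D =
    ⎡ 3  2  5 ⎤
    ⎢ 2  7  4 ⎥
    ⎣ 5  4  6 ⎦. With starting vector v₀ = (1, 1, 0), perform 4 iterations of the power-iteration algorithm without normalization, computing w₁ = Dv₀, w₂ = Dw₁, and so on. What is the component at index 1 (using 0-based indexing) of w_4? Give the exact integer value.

17771

w1 = Dv₀ = (5, 9, 9)
w2 = Dw1 = (78, 109, 115)
w3 = Dw2 = (1027, 1379, 1516)
w4 = Dw3 = (13419, 17771, 19747)
The requested component of w4 is 17771.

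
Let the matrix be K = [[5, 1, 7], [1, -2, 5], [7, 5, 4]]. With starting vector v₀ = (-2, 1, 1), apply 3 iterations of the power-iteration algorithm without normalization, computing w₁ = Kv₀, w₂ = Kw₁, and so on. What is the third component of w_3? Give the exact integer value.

w1 = Kv₀ = (-2, 1, -5)
w2 = Kw1 = (-44, -29, -29)
w3 = Kw2 = (-452, -131, -569)
The requested component of w3 is -569.

-569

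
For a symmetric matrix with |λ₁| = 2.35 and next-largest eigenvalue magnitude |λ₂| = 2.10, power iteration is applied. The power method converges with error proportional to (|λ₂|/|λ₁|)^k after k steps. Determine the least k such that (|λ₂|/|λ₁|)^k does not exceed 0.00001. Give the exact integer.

|λ₂/λ₁| = 2.10/2.35 = 0.89362
Need k ≥ ln(0.00001) / ln(0.89362) = -11.5129 / -0.1125 ≈ 102.357
Smallest integer k satisfying the bound: 103

103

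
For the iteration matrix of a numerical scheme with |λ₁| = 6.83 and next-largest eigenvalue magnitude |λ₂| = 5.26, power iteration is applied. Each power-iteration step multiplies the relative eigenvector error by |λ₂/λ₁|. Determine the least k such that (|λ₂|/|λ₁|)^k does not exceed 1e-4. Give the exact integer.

|λ₂/λ₁| = 5.26/6.83 = 0.77013
Need k ≥ ln(1e-4) / ln(0.77013) = -9.2103 / -0.2612 ≈ 35.262
Smallest integer k satisfying the bound: 36

36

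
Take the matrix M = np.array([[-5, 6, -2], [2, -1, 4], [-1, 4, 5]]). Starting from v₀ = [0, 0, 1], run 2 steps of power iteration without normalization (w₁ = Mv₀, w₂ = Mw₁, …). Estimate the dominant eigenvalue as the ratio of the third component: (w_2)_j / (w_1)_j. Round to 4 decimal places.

w1 = Mv₀ = ((-5)·0 + 6·0 + (-2)·1; 2·0 + (-1)·0 + 4·1; (-1)·0 + 4·0 + 5·1) = (-2, 4, 5)
w2 = Mw1 = ((-5)·(-2) + 6·4 + (-2)·5; 2·(-2) + (-1)·4 + 4·5; (-1)·(-2) + 4·4 + 5·5) = (24, 12, 43)
Ratio at component: 43 / 5 = 8.6000

λ ≈ 8.6000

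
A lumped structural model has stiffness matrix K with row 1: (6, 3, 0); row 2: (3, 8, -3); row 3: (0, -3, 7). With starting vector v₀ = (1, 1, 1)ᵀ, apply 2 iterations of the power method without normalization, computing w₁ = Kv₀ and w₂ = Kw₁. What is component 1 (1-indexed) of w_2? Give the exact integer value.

78

w1 = Kv₀ = (9, 8, 4)
w2 = Kw1 = (78, 79, 4)
The requested component of w2 is 78.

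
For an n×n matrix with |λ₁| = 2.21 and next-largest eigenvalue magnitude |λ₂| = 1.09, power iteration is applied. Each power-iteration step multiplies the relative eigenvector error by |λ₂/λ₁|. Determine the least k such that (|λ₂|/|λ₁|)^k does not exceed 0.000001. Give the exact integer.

20

|λ₂/λ₁| = 1.09/2.21 = 0.49321
Need k ≥ ln(0.000001) / ln(0.49321) = -13.8155 / -0.7068 ≈ 19.546
Smallest integer k satisfying the bound: 20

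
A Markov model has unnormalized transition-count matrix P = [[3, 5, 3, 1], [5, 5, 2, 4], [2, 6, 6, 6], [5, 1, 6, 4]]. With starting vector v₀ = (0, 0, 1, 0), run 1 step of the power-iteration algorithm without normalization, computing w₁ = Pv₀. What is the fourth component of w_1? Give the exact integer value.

6

w1 = Pv₀ = (3, 2, 6, 6)
The requested component of w1 is 6.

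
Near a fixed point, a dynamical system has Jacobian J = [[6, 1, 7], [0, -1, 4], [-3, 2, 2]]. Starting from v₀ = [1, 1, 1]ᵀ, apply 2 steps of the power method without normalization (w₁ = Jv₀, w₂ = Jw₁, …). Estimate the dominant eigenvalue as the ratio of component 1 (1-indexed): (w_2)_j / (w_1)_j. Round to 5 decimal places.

6.71429

w1 = Jv₀ = (6·1 + 1·1 + 7·1; 0·1 + (-1)·1 + 4·1; (-3)·1 + 2·1 + 2·1) = (14, 3, 1)
w2 = Jw1 = (6·14 + 1·3 + 7·1; 0·14 + (-1)·3 + 4·1; (-3)·14 + 2·3 + 2·1) = (94, 1, -34)
Ratio at component: 94 / 14 = 6.71429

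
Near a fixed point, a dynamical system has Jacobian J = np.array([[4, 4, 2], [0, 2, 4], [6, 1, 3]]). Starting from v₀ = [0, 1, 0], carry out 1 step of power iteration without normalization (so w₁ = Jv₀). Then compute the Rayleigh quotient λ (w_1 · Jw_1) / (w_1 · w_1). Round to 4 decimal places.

w1 = Jv₀ = (4·0 + 4·1 + 2·0; 0·0 + 2·1 + 4·0; 6·0 + 1·1 + 3·0) = (4, 2, 1)
Jw1 = (26, 8, 29)
w1·Jw1 = 4·26 + 2·8 + 1·29 = 149; w1·w1 = 4·4 + 2·2 + 1·1 = 21
λ ≈ 149/21 = 7.0952

λ ≈ 7.0952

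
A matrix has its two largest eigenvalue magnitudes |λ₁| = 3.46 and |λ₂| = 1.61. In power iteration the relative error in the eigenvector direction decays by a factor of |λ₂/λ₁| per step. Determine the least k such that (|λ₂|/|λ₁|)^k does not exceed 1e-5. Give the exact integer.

|λ₂/λ₁| = 1.61/3.46 = 0.46532
Need k ≥ ln(1e-5) / ln(0.46532) = -11.5129 / -0.7650 ≈ 15.049
Smallest integer k satisfying the bound: 16

16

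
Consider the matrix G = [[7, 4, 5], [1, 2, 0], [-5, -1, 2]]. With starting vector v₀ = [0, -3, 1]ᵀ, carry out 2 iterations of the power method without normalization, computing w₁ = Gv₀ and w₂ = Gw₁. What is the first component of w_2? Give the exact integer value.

w1 = Gv₀ = (7·0 + 4·(-3) + 5·1; 1·0 + 2·(-3) + 0·1; (-5)·0 + (-1)·(-3) + 2·1) = (-7, -6, 5)
w2 = Gw1 = (7·(-7) + 4·(-6) + 5·5; 1·(-7) + 2·(-6) + 0·5; (-5)·(-7) + (-1)·(-6) + 2·5) = (-48, -19, 51)
The requested component of w2 is -48.

-48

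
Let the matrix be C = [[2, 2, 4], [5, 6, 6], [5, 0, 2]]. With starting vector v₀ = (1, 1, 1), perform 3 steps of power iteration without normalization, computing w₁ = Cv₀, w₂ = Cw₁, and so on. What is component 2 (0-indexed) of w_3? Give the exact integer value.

w1 = Cv₀ = (8, 17, 7)
w2 = Cw1 = (78, 184, 54)
w3 = Cw2 = (740, 1818, 498)
The requested component of w3 is 498.

498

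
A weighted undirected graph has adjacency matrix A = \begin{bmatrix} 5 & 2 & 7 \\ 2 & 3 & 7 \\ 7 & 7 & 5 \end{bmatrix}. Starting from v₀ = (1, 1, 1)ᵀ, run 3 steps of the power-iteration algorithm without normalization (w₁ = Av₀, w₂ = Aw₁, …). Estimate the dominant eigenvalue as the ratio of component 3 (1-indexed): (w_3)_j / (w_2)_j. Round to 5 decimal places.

w1 = Av₀ = (5·1 + 2·1 + 7·1; 2·1 + 3·1 + 7·1; 7·1 + 7·1 + 5·1) = (14, 12, 19)
w2 = Aw1 = (5·14 + 2·12 + 7·19; 2·14 + 3·12 + 7·19; 7·14 + 7·12 + 5·19) = (227, 197, 277)
w3 = Aw2 = (3468, 2984, 4353)
Ratio at component: 4353 / 277 = 15.71480

15.71480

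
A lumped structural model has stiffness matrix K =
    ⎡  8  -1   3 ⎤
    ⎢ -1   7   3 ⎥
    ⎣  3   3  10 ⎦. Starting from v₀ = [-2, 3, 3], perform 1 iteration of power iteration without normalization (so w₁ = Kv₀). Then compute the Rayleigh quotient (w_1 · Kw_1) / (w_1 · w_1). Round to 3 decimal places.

w1 = Kv₀ = (8·(-2) + (-1)·3 + 3·3; (-1)·(-2) + 7·3 + 3·3; 3·(-2) + 3·3 + 10·3) = (-10, 32, 33)
Kw1 = (-13, 333, 396)
w1·Kw1 = (-10)·(-13) + 32·333 + 33·396 = 23854; w1·w1 = (-10)·(-10) + 32·32 + 33·33 = 2213
λ ≈ 23854/2213 = 10.779

λ ≈ 10.779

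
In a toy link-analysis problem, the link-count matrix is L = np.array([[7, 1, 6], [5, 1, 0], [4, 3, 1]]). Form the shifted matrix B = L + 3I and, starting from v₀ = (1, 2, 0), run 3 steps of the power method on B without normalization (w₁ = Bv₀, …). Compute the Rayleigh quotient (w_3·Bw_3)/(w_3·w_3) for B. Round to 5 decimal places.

μ ≈ 13.87212

B = L + 3I has rows (10, 1, 6); (5, 4, 0); (4, 3, 4)
w1 = Bv₀ = (10·1 + 1·2 + 6·0; 5·1 + 4·2 + 0·0; 4·1 + 3·2 + 4·0) = (12, 13, 10)
w2 = Bw1 = (10·12 + 1·13 + 6·10; 5·12 + 4·13 + 0·10; 4·12 + 3·13 + 4·10) = (193, 112, 127)
w3 = Bw2 = (2804, 1413, 1616)
Bw3 = (39149, 19672, 21919)
w3·Bw3 = 172991436; w3·w3 = 12470441; μ ≈ 172991436/12470441 = 13.87212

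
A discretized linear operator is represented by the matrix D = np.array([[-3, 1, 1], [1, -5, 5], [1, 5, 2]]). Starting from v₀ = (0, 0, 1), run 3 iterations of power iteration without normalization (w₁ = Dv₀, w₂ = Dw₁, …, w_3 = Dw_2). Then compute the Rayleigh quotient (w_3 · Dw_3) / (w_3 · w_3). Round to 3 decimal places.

λ ≈ -5.227

w1 = Dv₀ = ((-3)·0 + 1·0 + 1·1; 1·0 + (-5)·0 + 5·1; 1·0 + 5·0 + 2·1) = (1, 5, 2)
w2 = Dw1 = ((-3)·1 + 1·5 + 1·2; 1·1 + (-5)·5 + 5·2; 1·1 + 5·5 + 2·2) = (4, -14, 30)
w3 = Dw2 = (4, 224, -6)
Dw3 = (206, -1146, 1112)
w3·Dw3 = 4·206 + 224·(-1146) + (-6)·1112 = -262552; w3·w3 = 4·4 + 224·224 + (-6)·(-6) = 50228
λ ≈ -262552/50228 = -5.227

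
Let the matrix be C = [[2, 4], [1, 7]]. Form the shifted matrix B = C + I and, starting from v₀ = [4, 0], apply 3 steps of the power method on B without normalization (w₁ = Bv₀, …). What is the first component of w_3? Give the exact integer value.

B = C + I has rows (3, 4); (1, 8)
w1 = Bv₀ = (3·4 + 4·0; 1·4 + 8·0) = (12, 4)
w2 = Bw1 = (3·12 + 4·4; 1·12 + 8·4) = (52, 44)
w3 = Bw2 = (332, 404)
Requested component of w3: 332

332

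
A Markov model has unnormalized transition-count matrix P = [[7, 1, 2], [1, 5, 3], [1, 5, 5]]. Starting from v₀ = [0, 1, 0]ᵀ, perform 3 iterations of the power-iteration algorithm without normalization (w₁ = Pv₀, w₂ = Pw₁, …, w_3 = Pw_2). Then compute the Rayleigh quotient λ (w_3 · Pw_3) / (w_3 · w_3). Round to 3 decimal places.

9.940

w1 = Pv₀ = (7·0 + 1·1 + 2·0; 1·0 + 5·1 + 3·0; 1·0 + 5·1 + 5·0) = (1, 5, 5)
w2 = Pw1 = (7·1 + 1·5 + 2·5; 1·1 + 5·5 + 3·5; 1·1 + 5·5 + 5·5) = (22, 41, 51)
w3 = Pw2 = (297, 380, 482)
Pw3 = (3423, 3643, 4607)
w3·Pw3 = 297·3423 + 380·3643 + 482·4607 = 4621545; w3·w3 = 297·297 + 380·380 + 482·482 = 464933
λ ≈ 4621545/464933 = 9.940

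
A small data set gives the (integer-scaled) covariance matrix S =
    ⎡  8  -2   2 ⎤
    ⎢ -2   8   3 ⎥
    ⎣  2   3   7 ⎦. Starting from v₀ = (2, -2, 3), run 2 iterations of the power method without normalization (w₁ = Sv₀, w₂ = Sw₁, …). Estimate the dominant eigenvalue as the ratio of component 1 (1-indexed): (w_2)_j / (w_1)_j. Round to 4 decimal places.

w1 = Sv₀ = (26, -11, 19)
w2 = Sw1 = (268, -83, 152)
Ratio at component: 268 / 26 = 10.3077

10.3077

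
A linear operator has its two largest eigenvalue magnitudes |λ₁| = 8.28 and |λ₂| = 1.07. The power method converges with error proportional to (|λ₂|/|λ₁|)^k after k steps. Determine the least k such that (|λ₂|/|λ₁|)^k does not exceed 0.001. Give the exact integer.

4

|λ₂/λ₁| = 1.07/8.28 = 0.12923
Need k ≥ ln(0.001) / ln(0.12923) = -6.9078 / -2.0462 ≈ 3.376
Smallest integer k satisfying the bound: 4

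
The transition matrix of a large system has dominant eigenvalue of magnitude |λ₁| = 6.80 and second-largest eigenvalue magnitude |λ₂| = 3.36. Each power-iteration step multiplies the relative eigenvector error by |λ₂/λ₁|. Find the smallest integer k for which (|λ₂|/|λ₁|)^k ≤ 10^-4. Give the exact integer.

14

|λ₂/λ₁| = 3.36/6.80 = 0.49412
Need k ≥ ln(10^-4) / ln(0.49412) = -9.2103 / -0.7050 ≈ 13.065
Smallest integer k satisfying the bound: 14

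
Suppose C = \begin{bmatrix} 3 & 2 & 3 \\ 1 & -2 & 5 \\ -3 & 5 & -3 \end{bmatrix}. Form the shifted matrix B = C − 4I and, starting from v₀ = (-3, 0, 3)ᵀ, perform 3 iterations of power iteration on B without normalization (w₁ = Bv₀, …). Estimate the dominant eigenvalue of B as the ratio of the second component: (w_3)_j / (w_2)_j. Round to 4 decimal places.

B = C − 4I has rows (-1, 2, 3); (1, -6, 5); (-3, 5, -7)
w1 = Bv₀ = ((-1)·(-3) + 2·0 + 3·3; 1·(-3) + (-6)·0 + 5·3; (-3)·(-3) + 5·0 + (-7)·3) = (12, 12, -12)
w2 = Bw1 = ((-1)·12 + 2·12 + 3·(-12); 1·12 + (-6)·12 + 5·(-12); (-3)·12 + 5·12 + (-7)·(-12)) = (-24, -120, 108)
w3 = Bw2 = (108, 1236, -1284)
Ratio: 1236/-120 = -10.3000

μ ≈ -10.3000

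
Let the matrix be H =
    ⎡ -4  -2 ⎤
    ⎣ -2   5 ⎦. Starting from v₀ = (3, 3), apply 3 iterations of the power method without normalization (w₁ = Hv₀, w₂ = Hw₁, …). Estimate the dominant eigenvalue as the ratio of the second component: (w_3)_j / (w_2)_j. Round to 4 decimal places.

3.6667

w1 = Hv₀ = (-18, 9)
w2 = Hw1 = (54, 81)
w3 = Hw2 = (-378, 297)
Ratio at component: 297 / 81 = 3.6667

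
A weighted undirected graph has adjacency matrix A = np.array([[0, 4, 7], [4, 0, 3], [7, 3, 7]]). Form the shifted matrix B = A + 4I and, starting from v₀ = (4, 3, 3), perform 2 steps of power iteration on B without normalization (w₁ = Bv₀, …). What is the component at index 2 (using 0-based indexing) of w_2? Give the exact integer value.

B = A + 4I has rows (4, 4, 7); (4, 4, 3); (7, 3, 11)
w1 = Bv₀ = (49, 37, 70)
w2 = Bw1 = (834, 554, 1224)
Requested component of w2: 1224

1224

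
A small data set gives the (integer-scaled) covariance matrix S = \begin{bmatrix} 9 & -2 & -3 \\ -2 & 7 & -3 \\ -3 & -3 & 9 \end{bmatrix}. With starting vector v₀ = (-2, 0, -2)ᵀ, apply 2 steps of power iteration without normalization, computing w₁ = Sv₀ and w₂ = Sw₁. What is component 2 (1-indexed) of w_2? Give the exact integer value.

w1 = Sv₀ = (9·(-2) + (-2)·0 + (-3)·(-2); (-2)·(-2) + 7·0 + (-3)·(-2); (-3)·(-2) + (-3)·0 + 9·(-2)) = (-12, 10, -12)
w2 = Sw1 = (9·(-12) + (-2)·10 + (-3)·(-12); (-2)·(-12) + 7·10 + (-3)·(-12); (-3)·(-12) + (-3)·10 + 9·(-12)) = (-92, 130, -102)
The requested component of w2 is 130.

130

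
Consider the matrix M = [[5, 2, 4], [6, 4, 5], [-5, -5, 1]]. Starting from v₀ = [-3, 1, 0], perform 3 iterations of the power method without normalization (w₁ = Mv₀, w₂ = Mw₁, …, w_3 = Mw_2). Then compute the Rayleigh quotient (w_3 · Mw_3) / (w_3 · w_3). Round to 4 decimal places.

w1 = Mv₀ = (-13, -14, 10)
w2 = Mw1 = (-53, -84, 145)
w3 = Mw2 = (147, 71, 830)
Mw3 = (4197, 5316, -260)
w3·Mw3 = 147·4197 + 71·5316 + 830·(-260) = 778595; w3·w3 = 147·147 + 71·71 + 830·830 = 715550
λ ≈ 778595/715550 = 1.0881

λ ≈ 1.0881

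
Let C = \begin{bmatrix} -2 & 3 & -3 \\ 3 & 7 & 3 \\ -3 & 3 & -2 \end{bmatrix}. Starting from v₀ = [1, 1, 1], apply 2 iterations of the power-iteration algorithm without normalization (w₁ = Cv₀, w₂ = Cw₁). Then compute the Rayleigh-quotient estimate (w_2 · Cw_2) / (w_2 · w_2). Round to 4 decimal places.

w1 = Cv₀ = (-2, 13, -2)
w2 = Cw1 = (49, 79, 49)
Cw2 = (-8, 847, -8)
w2·Cw2 = 49·(-8) + 79·847 + 49·(-8) = 66129; w2·w2 = 49·49 + 79·79 + 49·49 = 11043
λ ≈ 66129/11043 = 5.9883

5.9883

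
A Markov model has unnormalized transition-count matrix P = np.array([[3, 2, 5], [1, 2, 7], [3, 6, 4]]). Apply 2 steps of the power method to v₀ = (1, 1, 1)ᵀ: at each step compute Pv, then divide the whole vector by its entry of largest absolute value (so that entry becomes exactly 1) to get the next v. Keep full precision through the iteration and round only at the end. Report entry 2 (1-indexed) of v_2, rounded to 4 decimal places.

0.8521

Pv0 = (10.00000, 10.00000, 13.00000); divide by 13.00000 → v1 = (0.76923, 0.76923, 1.00000)
Pv1 = (8.84615, 9.30769, 10.92308); divide by 10.92308 → v2 = (0.80986, 0.85211, 1.00000)
Requested entry of v2: 121/142 = 0.8521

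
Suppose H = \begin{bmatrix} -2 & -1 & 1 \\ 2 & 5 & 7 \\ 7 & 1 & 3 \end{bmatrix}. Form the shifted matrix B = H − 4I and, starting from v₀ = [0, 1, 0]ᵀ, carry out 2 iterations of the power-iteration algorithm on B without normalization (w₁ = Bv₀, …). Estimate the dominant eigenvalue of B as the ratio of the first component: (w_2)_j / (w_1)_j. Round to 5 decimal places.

B = H − 4I has rows (-6, -1, 1); (2, 1, 7); (7, 1, -1)
w1 = Bv₀ = (-1, 1, 1)
w2 = Bw1 = (6, 6, -7)
Ratio: 6/-1 = -6.00000

μ ≈ -6.00000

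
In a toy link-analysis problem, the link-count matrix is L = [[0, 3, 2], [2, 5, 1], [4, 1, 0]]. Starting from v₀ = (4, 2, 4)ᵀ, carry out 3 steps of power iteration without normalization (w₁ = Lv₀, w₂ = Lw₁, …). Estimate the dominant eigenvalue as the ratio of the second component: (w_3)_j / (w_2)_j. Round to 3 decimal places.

w1 = Lv₀ = (0·4 + 3·2 + 2·4; 2·4 + 5·2 + 1·4; 4·4 + 1·2 + 0·4) = (14, 22, 18)
w2 = Lw1 = (0·14 + 3·22 + 2·18; 2·14 + 5·22 + 1·18; 4·14 + 1·22 + 0·18) = (102, 156, 78)
w3 = Lw2 = (624, 1062, 564)
Ratio at component: 1062 / 156 = 6.808

λ ≈ 6.808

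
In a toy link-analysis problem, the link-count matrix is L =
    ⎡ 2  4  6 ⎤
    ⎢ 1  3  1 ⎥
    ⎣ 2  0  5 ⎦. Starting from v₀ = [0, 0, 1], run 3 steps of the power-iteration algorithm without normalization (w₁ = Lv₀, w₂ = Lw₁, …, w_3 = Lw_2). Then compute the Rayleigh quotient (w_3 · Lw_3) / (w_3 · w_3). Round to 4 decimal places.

λ ≈ 7.8084

w1 = Lv₀ = (6, 1, 5)
w2 = Lw1 = (46, 14, 37)
w3 = Lw2 = (370, 125, 277)
Lw3 = (2902, 1022, 2125)
w3·Lw3 = 370·2902 + 125·1022 + 277·2125 = 1790115; w3·w3 = 370·370 + 125·125 + 277·277 = 229254
λ ≈ 1790115/229254 = 7.8084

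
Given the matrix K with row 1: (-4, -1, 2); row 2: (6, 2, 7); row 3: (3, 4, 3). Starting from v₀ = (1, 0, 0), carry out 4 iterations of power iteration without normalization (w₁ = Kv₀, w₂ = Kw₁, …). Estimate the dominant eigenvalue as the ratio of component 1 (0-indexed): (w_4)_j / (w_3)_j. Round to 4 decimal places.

5.2299

w1 = Kv₀ = ((-4)·1 + (-1)·0 + 2·0; 6·1 + 2·0 + 7·0; 3·1 + 4·0 + 3·0) = (-4, 6, 3)
w2 = Kw1 = ((-4)·(-4) + (-1)·6 + 2·3; 6·(-4) + 2·6 + 7·3; 3·(-4) + 4·6 + 3·3) = (16, 9, 21)
w3 = Kw2 = (-31, 261, 147)
w4 = Kw3 = (157, 1365, 1392)
Ratio at component: 1365 / 261 = 5.2299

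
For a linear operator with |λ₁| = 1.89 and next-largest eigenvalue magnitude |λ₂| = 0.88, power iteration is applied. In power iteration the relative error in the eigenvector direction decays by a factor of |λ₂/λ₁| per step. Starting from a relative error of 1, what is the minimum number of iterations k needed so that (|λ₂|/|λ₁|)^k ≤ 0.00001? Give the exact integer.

16

|λ₂/λ₁| = 0.88/1.89 = 0.46561
Need k ≥ ln(0.00001) / ln(0.46561) = -11.5129 / -0.7644 ≈ 15.061
Smallest integer k satisfying the bound: 16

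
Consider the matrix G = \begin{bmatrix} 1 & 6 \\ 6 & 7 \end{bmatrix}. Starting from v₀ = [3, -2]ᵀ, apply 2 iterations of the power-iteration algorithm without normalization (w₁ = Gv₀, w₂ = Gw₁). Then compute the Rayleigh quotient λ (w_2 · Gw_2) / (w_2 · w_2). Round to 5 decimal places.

0.30744

w1 = Gv₀ = (1·3 + 6·(-2); 6·3 + 7·(-2)) = (-9, 4)
w2 = Gw1 = (1·(-9) + 6·4; 6·(-9) + 7·4) = (15, -26)
Gw2 = (-141, -92)
w2·Gw2 = 15·(-141) + (-26)·(-92) = 277; w2·w2 = 15·15 + (-26)·(-26) = 901
λ ≈ 277/901 = 0.30744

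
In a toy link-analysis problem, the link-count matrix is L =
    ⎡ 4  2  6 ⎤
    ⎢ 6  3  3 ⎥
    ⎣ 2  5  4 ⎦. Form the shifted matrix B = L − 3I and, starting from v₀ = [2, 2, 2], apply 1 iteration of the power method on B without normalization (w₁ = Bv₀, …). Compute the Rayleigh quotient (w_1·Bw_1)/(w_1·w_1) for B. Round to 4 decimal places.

B = L − 3I has rows (1, 2, 6); (6, 0, 3); (2, 5, 1)
w1 = Bv₀ = (18, 18, 16)
Bw1 = (150, 156, 142)
w1·Bw1 = 7780; w1·w1 = 904; μ ≈ 7780/904 = 8.6062

8.6062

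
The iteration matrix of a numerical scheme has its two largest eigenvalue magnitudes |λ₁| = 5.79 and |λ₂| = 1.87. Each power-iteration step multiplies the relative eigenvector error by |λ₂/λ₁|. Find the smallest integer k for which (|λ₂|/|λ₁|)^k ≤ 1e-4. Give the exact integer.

|λ₂/λ₁| = 1.87/5.79 = 0.32297
Need k ≥ ln(1e-4) / ln(0.32297) = -9.2103 / -1.1302 ≈ 8.149
Smallest integer k satisfying the bound: 9

9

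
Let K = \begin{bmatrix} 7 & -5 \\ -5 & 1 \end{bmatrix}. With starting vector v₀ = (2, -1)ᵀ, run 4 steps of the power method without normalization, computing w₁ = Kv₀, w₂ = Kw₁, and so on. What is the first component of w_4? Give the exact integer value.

18152

w1 = Kv₀ = (7·2 + (-5)·(-1); (-5)·2 + 1·(-1)) = (19, -11)
w2 = Kw1 = (7·19 + (-5)·(-11); (-5)·19 + 1·(-11)) = (188, -106)
w3 = Kw2 = (1846, -1046)
w4 = Kw3 = (18152, -10276)
The requested component of w4 is 18152.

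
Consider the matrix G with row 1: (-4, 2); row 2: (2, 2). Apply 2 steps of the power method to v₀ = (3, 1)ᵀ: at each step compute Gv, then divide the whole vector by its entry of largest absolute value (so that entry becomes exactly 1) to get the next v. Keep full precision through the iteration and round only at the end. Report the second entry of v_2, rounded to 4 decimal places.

Gv0 = (-10.00000, 8.00000); divide by -10.00000 → v1 = (1.00000, -0.80000)
Gv1 = (-5.60000, 0.40000); divide by -5.60000 → v2 = (1.00000, -0.07143)
Requested entry of v2: -4/56 = -0.0714

-0.0714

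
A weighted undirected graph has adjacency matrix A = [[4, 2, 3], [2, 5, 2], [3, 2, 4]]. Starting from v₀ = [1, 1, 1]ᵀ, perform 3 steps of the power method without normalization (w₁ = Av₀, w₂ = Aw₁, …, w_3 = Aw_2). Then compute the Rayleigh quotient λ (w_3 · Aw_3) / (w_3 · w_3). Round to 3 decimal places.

9.000

w1 = Av₀ = (9, 9, 9)
w2 = Aw1 = (81, 81, 81)
w3 = Aw2 = (729, 729, 729)
Aw3 = (6561, 6561, 6561)
w3·Aw3 = 729·6561 + 729·6561 + 729·6561 = 14348907; w3·w3 = 729·729 + 729·729 + 729·729 = 1594323
λ ≈ 14348907/1594323 = 9.000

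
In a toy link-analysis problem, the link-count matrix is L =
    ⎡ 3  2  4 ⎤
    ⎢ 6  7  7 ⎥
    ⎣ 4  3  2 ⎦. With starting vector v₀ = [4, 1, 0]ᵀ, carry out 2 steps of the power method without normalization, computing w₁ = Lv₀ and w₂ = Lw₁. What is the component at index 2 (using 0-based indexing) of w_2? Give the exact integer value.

187

w1 = Lv₀ = (3·4 + 2·1 + 4·0; 6·4 + 7·1 + 7·0; 4·4 + 3·1 + 2·0) = (14, 31, 19)
w2 = Lw1 = (3·14 + 2·31 + 4·19; 6·14 + 7·31 + 7·19; 4·14 + 3·31 + 2·19) = (180, 434, 187)
The requested component of w2 is 187.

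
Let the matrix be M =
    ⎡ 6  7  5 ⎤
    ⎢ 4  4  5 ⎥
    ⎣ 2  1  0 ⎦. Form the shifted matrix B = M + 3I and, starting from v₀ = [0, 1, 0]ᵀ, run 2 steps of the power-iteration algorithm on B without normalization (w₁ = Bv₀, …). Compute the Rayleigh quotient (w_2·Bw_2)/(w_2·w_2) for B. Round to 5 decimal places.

B = M + 3I has rows (9, 7, 5); (4, 7, 5); (2, 1, 3)
w1 = Bv₀ = (9·0 + 7·1 + 5·0; 4·0 + 7·1 + 5·0; 2·0 + 1·1 + 3·0) = (7, 7, 1)
w2 = Bw1 = (9·7 + 7·7 + 5·1; 4·7 + 7·7 + 5·1; 2·7 + 1·7 + 3·1) = (117, 82, 24)
Bw2 = (1747, 1162, 388)
w2·Bw2 = 308995; w2·w2 = 20989; μ ≈ 308995/20989 = 14.72176

14.72176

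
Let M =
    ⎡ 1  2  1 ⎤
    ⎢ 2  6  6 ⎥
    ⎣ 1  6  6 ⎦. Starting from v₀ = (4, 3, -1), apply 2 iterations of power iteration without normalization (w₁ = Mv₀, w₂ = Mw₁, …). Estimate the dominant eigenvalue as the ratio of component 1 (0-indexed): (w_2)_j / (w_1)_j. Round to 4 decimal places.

11.7000

w1 = Mv₀ = (9, 20, 16)
w2 = Mw1 = (65, 234, 225)
Ratio at component: 234 / 20 = 11.7000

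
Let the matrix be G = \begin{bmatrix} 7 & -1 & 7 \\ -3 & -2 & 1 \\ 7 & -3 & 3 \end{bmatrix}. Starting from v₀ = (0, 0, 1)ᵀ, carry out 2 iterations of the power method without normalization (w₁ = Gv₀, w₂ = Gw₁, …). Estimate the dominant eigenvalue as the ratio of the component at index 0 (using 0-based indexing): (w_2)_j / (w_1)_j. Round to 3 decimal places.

w1 = Gv₀ = (7, 1, 3)
w2 = Gw1 = (69, -20, 55)
Ratio at component: 69 / 7 = 9.857

9.857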